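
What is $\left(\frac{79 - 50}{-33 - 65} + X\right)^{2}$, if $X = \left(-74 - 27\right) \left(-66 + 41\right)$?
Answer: $\frac{61217151241}{9604} \approx 6.3741 \cdot 10^{6}$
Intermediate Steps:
$X = 2525$ ($X = \left(-101\right) \left(-25\right) = 2525$)
$\left(\frac{79 - 50}{-33 - 65} + X\right)^{2} = \left(\frac{79 - 50}{-33 - 65} + 2525\right)^{2} = \left(\frac{29}{-98} + 2525\right)^{2} = \left(29 \left(- \frac{1}{98}\right) + 2525\right)^{2} = \left(- \frac{29}{98} + 2525\right)^{2} = \left(\frac{247421}{98}\right)^{2} = \frac{61217151241}{9604}$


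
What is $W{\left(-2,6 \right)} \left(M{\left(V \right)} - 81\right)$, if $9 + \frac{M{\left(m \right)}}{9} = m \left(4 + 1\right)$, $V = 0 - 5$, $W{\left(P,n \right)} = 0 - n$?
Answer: $2322$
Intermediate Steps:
$W{\left(P,n \right)} = - n$
$V = -5$ ($V = 0 - 5 = -5$)
$M{\left(m \right)} = -81 + 45 m$ ($M{\left(m \right)} = -81 + 9 m \left(4 + 1\right) = -81 + 9 m 5 = -81 + 9 \cdot 5 m = -81 + 45 m$)
$W{\left(-2,6 \right)} \left(M{\left(V \right)} - 81\right) = \left(-1\right) 6 \left(\left(-81 + 45 \left(-5\right)\right) - 81\right) = - 6 \left(\left(-81 - 225\right) - 81\right) = - 6 \left(-306 - 81\right) = \left(-6\right) \left(-387\right) = 2322$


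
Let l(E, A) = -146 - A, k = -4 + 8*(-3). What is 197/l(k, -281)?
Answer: 197/135 ≈ 1.4593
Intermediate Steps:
k = -28 (k = -4 - 24 = -28)
197/l(k, -281) = 197/(-146 - 1*(-281)) = 197/(-146 + 281) = 197/135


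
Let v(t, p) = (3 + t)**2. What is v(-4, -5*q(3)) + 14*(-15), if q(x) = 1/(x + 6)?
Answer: -209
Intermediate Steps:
q(x) = 1/(6 + x)
v(-4, -5*q(3)) + 14*(-15) = (3 - 4)**2 + 14*(-15) = (-1)**2 - 210 = 1 - 210 = -209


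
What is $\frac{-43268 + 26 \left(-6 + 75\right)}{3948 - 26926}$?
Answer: $\frac{20737}{11489} \approx 1.8049$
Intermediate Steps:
$\frac{-43268 + 26 \left(-6 + 75\right)}{3948 - 26926} = \frac{-43268 + 26 \cdot 69}{-22978} = \left(-43268 + 1794\right) \left(- \frac{1}{22978}\right) = \left(-41474\right) \left(- \frac{1}{22978}\right) = \frac{20737}{11489}$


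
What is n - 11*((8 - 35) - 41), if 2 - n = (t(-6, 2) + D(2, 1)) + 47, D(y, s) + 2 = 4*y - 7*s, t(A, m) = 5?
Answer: 699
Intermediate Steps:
D(y, s) = -2 - 7*s + 4*y (D(y, s) = -2 + (4*y - 7*s) = -2 + (-7*s + 4*y) = -2 - 7*s + 4*y)
n = -49 (n = 2 - ((5 + (-2 - 7*1 + 4*2)) + 47) = 2 - ((5 + (-2 - 7 + 8)) + 47) = 2 - ((5 - 1) + 47) = 2 - (4 + 47) = 2 - 1*51 = 2 - 51 = -49)
n - 11*((8 - 35) - 41) = -49 - 11*((8 - 35) - 41) = -49 - 11*(-27 - 41) = -49 - 11*(-68) = -49 + 748 = 699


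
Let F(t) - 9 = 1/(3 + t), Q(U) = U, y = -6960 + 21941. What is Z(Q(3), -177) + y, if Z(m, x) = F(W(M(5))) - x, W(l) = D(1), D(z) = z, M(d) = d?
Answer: 60669/4 ≈ 15167.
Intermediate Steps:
y = 14981
W(l) = 1
F(t) = 9 + 1/(3 + t)
Z(m, x) = 37/4 - x (Z(m, x) = (28 + 9*1)/(3 + 1) - x = (28 + 9)/4 - x = (¼)*37 - x = 37/4 - x)
Z(Q(3), -177) + y = (37/4 - 1*(-177)) + 14981 = (37/4 + 177) + 14981 = 745/4 + 14981 = 60669/4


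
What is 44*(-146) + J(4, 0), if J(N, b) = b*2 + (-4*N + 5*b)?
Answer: -6440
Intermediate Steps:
J(N, b) = -4*N + 7*b (J(N, b) = 2*b + (-4*N + 5*b) = -4*N + 7*b)
44*(-146) + J(4, 0) = 44*(-146) + (-4*4 + 7*0) = -6424 + (-16 + 0) = -6424 - 16 = -6440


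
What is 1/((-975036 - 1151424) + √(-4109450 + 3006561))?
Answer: -2126460/4521833234489 - I*√1102889/4521833234489 ≈ -4.7027e-7 - 2.3225e-10*I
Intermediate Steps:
1/((-975036 - 1151424) + √(-4109450 + 3006561)) = 1/(-2126460 + √(-1102889)) = 1/(-2126460 + I*√1102889)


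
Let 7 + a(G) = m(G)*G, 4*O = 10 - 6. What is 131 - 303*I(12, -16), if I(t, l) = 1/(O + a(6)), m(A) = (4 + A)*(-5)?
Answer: 13463/102 ≈ 131.99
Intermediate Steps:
m(A) = -20 - 5*A
O = 1 (O = (10 - 6)/4 = (¼)*4 = 1)
a(G) = -7 + G*(-20 - 5*G) (a(G) = -7 + (-20 - 5*G)*G = -7 + G*(-20 - 5*G))
I(t, l) = -1/306 (I(t, l) = 1/(1 + (-7 - 5*6*(4 + 6))) = 1/(1 + (-7 - 5*6*10)) = 1/(1 + (-7 - 300)) = 1/(1 - 307) = 1/(-306) = -1/306)
131 - 303*I(12, -16) = 131 - 303*(-1/306) = 131 + 101/102 = 13463/102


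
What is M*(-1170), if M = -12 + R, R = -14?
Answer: 30420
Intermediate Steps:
M = -26 (M = -12 - 14 = -26)
M*(-1170) = -26*(-1170) = 30420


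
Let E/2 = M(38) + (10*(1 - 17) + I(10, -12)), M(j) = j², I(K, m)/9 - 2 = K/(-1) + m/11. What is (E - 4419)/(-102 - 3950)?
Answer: 22161/44572 ≈ 0.49720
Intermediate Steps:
I(K, m) = 18 - 9*K + 9*m/11 (I(K, m) = 18 + 9*(K/(-1) + m/11) = 18 + 9*(K*(-1) + m*(1/11)) = 18 + 9*(-K + m/11) = 18 + (-9*K + 9*m/11) = 18 - 9*K + 9*m/11)
E = 26448/11 (E = 2*(38² + (10*(1 - 17) + (18 - 9*10 + (9/11)*(-12)))) = 2*(1444 + (10*(-16) + (18 - 90 - 108/11))) = 2*(1444 + (-160 - 900/11)) = 2*(1444 - 2660/11) = 2*(13224/11) = 26448/11 ≈ 2404.4)
(E - 4419)/(-102 - 3950) = (26448/11 - 4419)/(-102 - 3950) = -22161/11/(-4052) = -22161/11*(-1/4052) = 22161/44572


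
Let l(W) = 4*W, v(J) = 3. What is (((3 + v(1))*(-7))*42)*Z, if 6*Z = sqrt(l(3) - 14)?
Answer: -294*I*sqrt(2) ≈ -415.78*I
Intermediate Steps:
Z = I*sqrt(2)/6 (Z = sqrt(4*3 - 14)/6 = sqrt(12 - 14)/6 = sqrt(-2)/6 = (I*sqrt(2))/6 = I*sqrt(2)/6 ≈ 0.2357*I)
(((3 + v(1))*(-7))*42)*Z = (((3 + 3)*(-7))*42)*(I*sqrt(2)/6) = ((6*(-7))*42)*(I*sqrt(2)/6) = (-42*42)*(I*sqrt(2)/6) = -294*I*sqrt(2)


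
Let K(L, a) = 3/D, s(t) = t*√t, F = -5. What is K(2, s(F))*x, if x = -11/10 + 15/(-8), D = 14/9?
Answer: -459/80 ≈ -5.7375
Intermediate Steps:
D = 14/9 (D = 14*(⅑) = 14/9 ≈ 1.5556)
x = -119/40 (x = -11*⅒ + 15*(-⅛) = -11/10 - 15/8 = -119/40 ≈ -2.9750)
s(t) = t^(3/2)
K(L, a) = 27/14 (K(L, a) = 3/(14/9) = 3*(9/14) = 27/14)
K(2, s(F))*x = (27/14)*(-119/40) = -459/80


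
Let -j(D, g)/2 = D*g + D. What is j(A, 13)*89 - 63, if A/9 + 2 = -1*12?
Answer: 313929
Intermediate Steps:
A = -126 (A = -18 + 9*(-1*12) = -18 + 9*(-12) = -18 - 108 = -126)
j(D, g) = -2*D - 2*D*g (j(D, g) = -2*(D*g + D) = -2*(D + D*g) = -2*D - 2*D*g)
j(A, 13)*89 - 63 = -2*(-126)*(1 + 13)*89 - 63 = -2*(-126)*14*89 - 63 = 3528*89 - 63 = 313992 - 63 = 313929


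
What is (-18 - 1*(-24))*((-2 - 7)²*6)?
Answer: 2916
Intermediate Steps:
(-18 - 1*(-24))*((-2 - 7)²*6) = (-18 + 24)*((-9)²*6) = 6*(81*6) = 6*486 = 2916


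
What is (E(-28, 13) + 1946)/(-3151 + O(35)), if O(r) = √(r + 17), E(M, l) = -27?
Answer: -6046769/9928749 - 3838*√13/9928749 ≈ -0.61041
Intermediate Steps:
O(r) = √(17 + r)
(E(-28, 13) + 1946)/(-3151 + O(35)) = (-27 + 1946)/(-3151 + √(17 + 35)) = 1919/(-3151 + √52) = 1919/(-3151 + 2*√13)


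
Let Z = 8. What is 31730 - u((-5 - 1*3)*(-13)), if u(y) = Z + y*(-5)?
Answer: 32242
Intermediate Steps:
u(y) = 8 - 5*y (u(y) = 8 + y*(-5) = 8 - 5*y)
31730 - u((-5 - 1*3)*(-13)) = 31730 - (8 - 5*(-5 - 1*3)*(-13)) = 31730 - (8 - 5*(-5 - 3)*(-13)) = 31730 - (8 - (-40)*(-13)) = 31730 - (8 - 5*104) = 31730 - (8 - 520) = 31730 - 1*(-512) = 31730 + 512 = 32242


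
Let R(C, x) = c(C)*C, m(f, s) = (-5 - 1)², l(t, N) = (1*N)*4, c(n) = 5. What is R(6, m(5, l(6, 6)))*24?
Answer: 720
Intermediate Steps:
l(t, N) = 4*N (l(t, N) = N*4 = 4*N)
m(f, s) = 36 (m(f, s) = (-6)² = 36)
R(C, x) = 5*C
R(6, m(5, l(6, 6)))*24 = (5*6)*24 = 30*24 = 720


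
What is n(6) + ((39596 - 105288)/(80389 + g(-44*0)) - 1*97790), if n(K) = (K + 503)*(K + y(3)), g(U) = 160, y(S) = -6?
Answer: -7876952402/80549 ≈ -97791.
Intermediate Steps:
n(K) = (-6 + K)*(503 + K) (n(K) = (K + 503)*(K - 6) = (503 + K)*(-6 + K) = (-6 + K)*(503 + K))
n(6) + ((39596 - 105288)/(80389 + g(-44*0)) - 1*97790) = (-3018 + 6² + 497*6) + ((39596 - 105288)/(80389 + 160) - 1*97790) = (-3018 + 36 + 2982) + (-65692/80549 - 97790) = 0 + (-65692*1/80549 - 97790) = 0 + (-65692/80549 - 97790) = 0 - 7876952402/80549 = -7876952402/80549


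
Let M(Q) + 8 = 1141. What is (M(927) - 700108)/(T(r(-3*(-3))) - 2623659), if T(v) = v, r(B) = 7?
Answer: 698975/2623652 ≈ 0.26641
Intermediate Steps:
M(Q) = 1133 (M(Q) = -8 + 1141 = 1133)
(M(927) - 700108)/(T(r(-3*(-3))) - 2623659) = (1133 - 700108)/(7 - 2623659) = -698975/(-2623652) = -698975*(-1/2623652) = 698975/2623652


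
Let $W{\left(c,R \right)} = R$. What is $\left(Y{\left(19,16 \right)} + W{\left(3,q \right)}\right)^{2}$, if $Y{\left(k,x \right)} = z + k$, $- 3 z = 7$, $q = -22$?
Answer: $\frac{256}{9} \approx 28.444$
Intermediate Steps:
$z = - \frac{7}{3}$ ($z = \left(- \frac{1}{3}\right) 7 = - \frac{7}{3} \approx -2.3333$)
$Y{\left(k,x \right)} = - \frac{7}{3} + k$
$\left(Y{\left(19,16 \right)} + W{\left(3,q \right)}\right)^{2} = \left(\left(- \frac{7}{3} + 19\right) - 22\right)^{2} = \left(\frac{50}{3} - 22\right)^{2} = \left(- \frac{16}{3}\right)^{2} = \frac{256}{9}$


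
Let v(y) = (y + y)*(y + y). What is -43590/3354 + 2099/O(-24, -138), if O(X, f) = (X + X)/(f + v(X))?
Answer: -423634221/4472 ≈ -94730.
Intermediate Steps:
v(y) = 4*y² (v(y) = (2*y)*(2*y) = 4*y²)
O(X, f) = 2*X/(f + 4*X²) (O(X, f) = (X + X)/(f + 4*X²) = (2*X)/(f + 4*X²) = 2*X/(f + 4*X²))
-43590/3354 + 2099/O(-24, -138) = -43590/3354 + 2099/((2*(-24)/(-138 + 4*(-24)²))) = -43590*1/3354 + 2099/((2*(-24)/(-138 + 4*576))) = -7265/559 + 2099/((2*(-24)/(-138 + 2304))) = -7265/559 + 2099/((2*(-24)/2166)) = -7265/559 + 2099/((2*(-24)*(1/2166))) = -7265/559 + 2099/(-8/361) = -7265/559 + 2099*(-361/8) = -7265/559 - 757739/8 = -423634221/4472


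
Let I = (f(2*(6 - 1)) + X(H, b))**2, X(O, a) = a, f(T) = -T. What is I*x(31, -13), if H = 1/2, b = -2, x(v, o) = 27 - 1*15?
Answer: 1728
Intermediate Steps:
x(v, o) = 12 (x(v, o) = 27 - 15 = 12)
H = 1/2 ≈ 0.50000
I = 144 (I = (-2*(6 - 1) - 2)**2 = (-2*5 - 2)**2 = (-1*10 - 2)**2 = (-10 - 2)**2 = (-12)**2 = 144)
I*x(31, -13) = 144*12 = 1728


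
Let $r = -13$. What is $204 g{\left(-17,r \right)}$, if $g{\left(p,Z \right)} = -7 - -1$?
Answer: $-1224$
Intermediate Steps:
$g{\left(p,Z \right)} = -6$ ($g{\left(p,Z \right)} = -7 + 1 = -6$)
$204 g{\left(-17,r \right)} = 204 \left(-6\right) = -1224$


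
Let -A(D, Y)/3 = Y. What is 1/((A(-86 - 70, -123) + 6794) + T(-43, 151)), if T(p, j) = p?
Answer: 1/7120 ≈ 0.00014045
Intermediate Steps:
A(D, Y) = -3*Y
1/((A(-86 - 70, -123) + 6794) + T(-43, 151)) = 1/((-3*(-123) + 6794) - 43) = 1/((369 + 6794) - 43) = 1/(7163 - 43) = 1/7120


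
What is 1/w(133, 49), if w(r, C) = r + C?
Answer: 1/182 ≈ 0.0054945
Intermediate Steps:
w(r, C) = C + r
1/w(133, 49) = 1/(49 + 133) = 1/182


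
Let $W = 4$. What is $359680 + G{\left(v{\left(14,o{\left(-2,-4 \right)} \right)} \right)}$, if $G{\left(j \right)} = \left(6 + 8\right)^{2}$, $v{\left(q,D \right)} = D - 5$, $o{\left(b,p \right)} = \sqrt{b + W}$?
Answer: $359876$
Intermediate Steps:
$o{\left(b,p \right)} = \sqrt{4 + b}$ ($o{\left(b,p \right)} = \sqrt{b + 4} = \sqrt{4 + b}$)
$v{\left(q,D \right)} = -5 + D$
$G{\left(j \right)} = 196$ ($G{\left(j \right)} = 14^{2} = 196$)
$359680 + G{\left(v{\left(14,o{\left(-2,-4 \right)} \right)} \right)} = 359680 + 196 = 359876$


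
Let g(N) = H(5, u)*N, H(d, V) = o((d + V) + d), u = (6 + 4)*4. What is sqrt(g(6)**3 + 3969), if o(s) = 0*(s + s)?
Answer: 63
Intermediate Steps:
o(s) = 0 (o(s) = 0*(2*s) = 0)
u = 40 (u = 10*4 = 40)
H(d, V) = 0
g(N) = 0 (g(N) = 0*N = 0)
sqrt(g(6)**3 + 3969) = sqrt(0**3 + 3969) = sqrt(0 + 3969) = sqrt(3969) = 63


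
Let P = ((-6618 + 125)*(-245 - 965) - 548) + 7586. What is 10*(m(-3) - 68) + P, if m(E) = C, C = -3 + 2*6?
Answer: 7862978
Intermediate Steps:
C = 9 (C = -3 + 12 = 9)
m(E) = 9
P = 7863568 (P = (-6493*(-1210) - 548) + 7586 = (7856530 - 548) + 7586 = 7855982 + 7586 = 7863568)
10*(m(-3) - 68) + P = 10*(9 - 68) + 7863568 = 10*(-59) + 7863568 = -590 + 7863568 = 7862978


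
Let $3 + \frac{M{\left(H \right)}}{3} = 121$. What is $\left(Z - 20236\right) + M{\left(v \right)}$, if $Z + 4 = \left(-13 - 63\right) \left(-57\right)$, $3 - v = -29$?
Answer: $-15554$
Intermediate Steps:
$v = 32$ ($v = 3 - -29 = 3 + 29 = 32$)
$M{\left(H \right)} = 354$ ($M{\left(H \right)} = -9 + 3 \cdot 121 = -9 + 363 = 354$)
$Z = 4328$ ($Z = -4 + \left(-13 - 63\right) \left(-57\right) = -4 - -4332 = -4 + 4332 = 4328$)
$\left(Z - 20236\right) + M{\left(v \right)} = \left(4328 - 20236\right) + 354 = -15908 + 354 = -15554$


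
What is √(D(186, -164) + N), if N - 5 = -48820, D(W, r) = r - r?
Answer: I*√48815 ≈ 220.94*I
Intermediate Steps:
D(W, r) = 0
N = -48815 (N = 5 - 48820 = -48815)
√(D(186, -164) + N) = √(0 - 48815) = √(-48815) = I*√48815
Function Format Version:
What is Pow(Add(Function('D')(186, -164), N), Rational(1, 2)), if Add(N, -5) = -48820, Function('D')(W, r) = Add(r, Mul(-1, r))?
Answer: Mul(I, Pow(48815, Rational(1, 2))) ≈ Mul(220.94, I)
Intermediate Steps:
Function('D')(W, r) = 0
N = -48815 (N = Add(5, -48820) = -48815)
Pow(Add(Function('D')(186, -164), N), Rational(1, 2)) = Pow(Add(0, -48815), Rational(1, 2)) = Pow(-48815, Rational(1, 2)) = Mul(I, Pow(48815, Rational(1, 2)))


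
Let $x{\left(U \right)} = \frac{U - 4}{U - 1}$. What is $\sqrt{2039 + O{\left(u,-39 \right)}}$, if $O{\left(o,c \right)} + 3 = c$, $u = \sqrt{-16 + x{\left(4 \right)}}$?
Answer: $\sqrt{1997} \approx 44.688$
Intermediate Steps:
$x{\left(U \right)} = \frac{-4 + U}{-1 + U}$
$u = 4 i$ ($u = \sqrt{-16 + \frac{-4 + 4}{-1 + 4}} = \sqrt{-16 + \frac{1}{3} \cdot 0} = \sqrt{-16 + 0} = \sqrt{-16} = 4 i \approx 4.0 i$)
$O{\left(o,c \right)} = -3 + c$
$\sqrt{2039 + O{\left(u,-39 \right)}} = \sqrt{2039 - 42} = \sqrt{1997}$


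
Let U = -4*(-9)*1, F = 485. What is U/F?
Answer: 36/485 ≈ 0.074227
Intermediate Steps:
U = 36 (U = 36*1 = 36)
U/F = 36/485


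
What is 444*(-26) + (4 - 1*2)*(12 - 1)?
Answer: -11522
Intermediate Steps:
444*(-26) + (4 - 1*2)*(12 - 1) = -11544 + (4 - 2)*11 = -11544 + 2*11 = -11544 + 22 = -11522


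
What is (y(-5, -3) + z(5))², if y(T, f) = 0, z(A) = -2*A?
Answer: 100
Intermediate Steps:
(y(-5, -3) + z(5))² = (0 - 2*5)² = (0 - 10)² = (-10)² = 100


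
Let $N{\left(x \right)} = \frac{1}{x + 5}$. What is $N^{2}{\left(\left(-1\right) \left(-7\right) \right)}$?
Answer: $\frac{1}{144} \approx 0.0069444$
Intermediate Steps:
$N{\left(x \right)} = \frac{1}{5 + x}$
$N^{2}{\left(\left(-1\right) \left(-7\right) \right)} = \left(\frac{1}{5 - -7}\right)^{2} = \left(\frac{1}{5 + 7}\right)^{2} = \left(\frac{1}{12}\right)^{2} = \frac{1}{144}$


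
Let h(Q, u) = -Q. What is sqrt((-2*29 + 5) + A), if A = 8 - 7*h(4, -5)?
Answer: I*sqrt(17) ≈ 4.1231*I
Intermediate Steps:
A = 36 (A = 8 - (-7)*4 = 8 - 7*(-4) = 8 + 28 = 36)
sqrt((-2*29 + 5) + A) = sqrt((-2*29 + 5) + 36) = sqrt((-58 + 5) + 36) = sqrt(-53 + 36) = sqrt(-17) = I*sqrt(17)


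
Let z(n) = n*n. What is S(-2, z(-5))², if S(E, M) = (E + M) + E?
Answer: 441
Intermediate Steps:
z(n) = n²
S(E, M) = M + 2*E
S(-2, z(-5))² = ((-5)² + 2*(-2))² = (25 - 4)² = 21² = 441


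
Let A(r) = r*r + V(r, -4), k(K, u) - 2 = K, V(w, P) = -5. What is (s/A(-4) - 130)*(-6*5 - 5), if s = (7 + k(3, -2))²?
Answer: 45010/11 ≈ 4091.8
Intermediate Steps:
k(K, u) = 2 + K
A(r) = -5 + r² (A(r) = r*r - 5 = r² - 5 = -5 + r²)
s = 144 (s = (7 + (2 + 3))² = (7 + 5)² = 12² = 144)
(s/A(-4) - 130)*(-6*5 - 5) = (144/(-5 + (-4)²) - 130)*(-6*5 - 5) = (144/(-5 + 16) - 130)*(-30 - 5) = (144/11 - 130)*(-35) = -1286/11*(-35) = 45010/11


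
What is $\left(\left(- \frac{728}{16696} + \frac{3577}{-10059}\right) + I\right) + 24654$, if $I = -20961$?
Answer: $\frac{11074179943}{2999019} \approx 3692.6$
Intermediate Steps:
$\left(\left(- \frac{728}{16696} + \frac{3577}{-10059}\right) + I\right) + 24654 = \left(\left(- \frac{728}{16696} + \frac{3577}{-10059}\right) - 20961\right) + 24654 = \left(\left(\left(-728\right) \frac{1}{16696} + 3577 \left(- \frac{1}{10059}\right)\right) - 20961\right) + 24654 = \left(\left(- \frac{91}{2087} - \frac{511}{1437}\right) - 20961\right) + 24654 = \left(- \frac{1197224}{2999019} - 20961\right) + 24654 = - \frac{62863634483}{2999019} + 24654 = \frac{11074179943}{2999019}$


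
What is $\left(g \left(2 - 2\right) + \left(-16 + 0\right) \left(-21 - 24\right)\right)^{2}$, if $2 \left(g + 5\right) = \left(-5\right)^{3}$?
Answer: $518400$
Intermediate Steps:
$g = - \frac{135}{2}$ ($g = -5 + \frac{\left(-5\right)^{3}}{2} = -5 + \frac{1}{2} \left(-125\right) = -5 - \frac{125}{2} = - \frac{135}{2} \approx -67.5$)
$\left(g \left(2 - 2\right) + \left(-16 + 0\right) \left(-21 - 24\right)\right)^{2} = \left(- \frac{135 \left(2 - 2\right)}{2} + \left(-16 + 0\right) \left(-21 - 24\right)\right)^{2} = \left(\left(- \frac{135}{2}\right) 0 - -720\right)^{2} = \left(0 + 720\right)^{2} = 720^{2} = 518400$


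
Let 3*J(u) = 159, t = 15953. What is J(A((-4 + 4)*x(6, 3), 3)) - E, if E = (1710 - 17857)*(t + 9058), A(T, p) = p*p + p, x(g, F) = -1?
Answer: 403852670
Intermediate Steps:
A(T, p) = p + p**2 (A(T, p) = p**2 + p = p + p**2)
J(u) = 53 (J(u) = (1/3)*159 = 53)
E = -403852617 (E = (1710 - 17857)*(15953 + 9058) = -16147*25011 = -403852617)
J(A((-4 + 4)*x(6, 3), 3)) - E = 53 - 1*(-403852617) = 53 + 403852617 = 403852670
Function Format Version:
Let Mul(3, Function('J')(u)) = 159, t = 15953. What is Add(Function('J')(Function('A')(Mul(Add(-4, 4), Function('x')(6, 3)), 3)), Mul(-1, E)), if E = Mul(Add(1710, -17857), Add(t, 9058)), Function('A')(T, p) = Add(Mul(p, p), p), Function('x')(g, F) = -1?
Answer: 403852670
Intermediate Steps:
Function('A')(T, p) = Add(p, Pow(p, 2)) (Function('A')(T, p) = Add(Pow(p, 2), p) = Add(p, Pow(p, 2)))
Function('J')(u) = 53 (Function('J')(u) = Mul(Rational(1, 3), 159) = 53)
E = -403852617 (E = Mul(Add(1710, -17857), Add(15953, 9058)) = Mul(-16147, 25011) = -403852617)
Add(Function('J')(Function('A')(Mul(Add(-4, 4), Function('x')(6, 3)), 3)), Mul(-1, E)) = Add(53, Mul(-1, -403852617)) = Add(53, 403852617) = 403852670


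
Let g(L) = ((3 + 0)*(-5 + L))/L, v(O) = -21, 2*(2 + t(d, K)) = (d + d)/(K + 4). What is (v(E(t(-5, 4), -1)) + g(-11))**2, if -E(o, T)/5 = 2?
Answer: 33489/121 ≈ 276.77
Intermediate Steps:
t(d, K) = -2 + d/(4 + K) (t(d, K) = -2 + ((d + d)/(K + 4))/2 = -2 + ((2*d)/(4 + K))/2 = -2 + (2*d/(4 + K))/2 = -2 + d/(4 + K))
E(o, T) = -10 (E(o, T) = -5*2 = -10)
g(L) = (-15 + 3*L)/L (g(L) = (3*(-5 + L))/L = (-15 + 3*L)/L)
(v(E(t(-5, 4), -1)) + g(-11))**2 = (-21 + (3 - 15/(-11)))**2 = (-21 + (3 - 15*(-1/11)))**2 = (-21 + (3 + 15/11))**2 = (-21 + 48/11)**2 = (-183/11)**2 = 33489/121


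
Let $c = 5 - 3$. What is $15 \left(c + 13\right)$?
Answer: $225$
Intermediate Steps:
$c = 2$
$15 \left(c + 13\right) = 15 \left(2 + 13\right) = 15 \cdot 15 = 225$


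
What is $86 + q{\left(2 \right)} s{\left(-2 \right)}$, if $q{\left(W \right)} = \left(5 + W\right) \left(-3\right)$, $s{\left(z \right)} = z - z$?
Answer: $86$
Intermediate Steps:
$s{\left(z \right)} = 0$
$q{\left(W \right)} = -15 - 3 W$
$86 + q{\left(2 \right)} s{\left(-2 \right)} = 86 + \left(-15 - 6\right) 0 = 86 - 0 = 86 + 0 = 86$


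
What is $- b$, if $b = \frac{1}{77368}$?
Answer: $- \frac{1}{77368} \approx -1.2925 \cdot 10^{-5}$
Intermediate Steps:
$b = \frac{1}{77368} \approx 1.2925 \cdot 10^{-5}$
$- b = \left(-1\right) \frac{1}{77368} = - \frac{1}{77368}$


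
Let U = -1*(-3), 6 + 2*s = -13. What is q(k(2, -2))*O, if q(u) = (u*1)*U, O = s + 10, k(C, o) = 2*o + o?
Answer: -9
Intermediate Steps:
s = -19/2 (s = -3 + (½)*(-13) = -3 - 13/2 = -19/2 ≈ -9.5000)
k(C, o) = 3*o
O = ½ (O = -19/2 + 10 = ½ ≈ 0.50000)
U = 3
q(u) = 3*u (q(u) = (u*1)*3 = u*3 = 3*u)
q(k(2, -2))*O = (3*(3*(-2)))*(½) = (3*(-6))*(½) = -18*½ = -9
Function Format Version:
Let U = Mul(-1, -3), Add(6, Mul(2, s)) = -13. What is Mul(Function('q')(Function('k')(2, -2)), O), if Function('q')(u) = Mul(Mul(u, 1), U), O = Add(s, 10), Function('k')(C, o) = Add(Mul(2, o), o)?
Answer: -9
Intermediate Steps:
s = Rational(-19, 2) (s = Add(-3, Mul(Rational(1, 2), -13)) = Add(-3, Rational(-13, 2)) = Rational(-19, 2) ≈ -9.5000)
Function('k')(C, o) = Mul(3, o)
O = Rational(1, 2) (O = Add(Rational(-19, 2), 10) = Rational(1, 2) ≈ 0.50000)
U = 3
Function('q')(u) = Mul(3, u) (Function('q')(u) = Mul(Mul(u, 1), 3) = Mul(u, 3) = Mul(3, u))
Mul(Function('q')(Function('k')(2, -2)), O) = Mul(Mul(3, Mul(3, -2)), Rational(1, 2)) = Mul(Mul(3, -6), Rational(1, 2)) = Mul(-18, Rational(1, 2)) = -9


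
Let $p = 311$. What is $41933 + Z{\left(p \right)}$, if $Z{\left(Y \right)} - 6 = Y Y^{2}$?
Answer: $30122170$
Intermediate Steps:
$Z{\left(Y \right)} = 6 + Y^{3}$ ($Z{\left(Y \right)} = 6 + Y Y^{2} = 6 + Y^{3}$)
$41933 + Z{\left(p \right)} = 41933 + \left(6 + 311^{3}\right) = 41933 + \left(6 + 30080231\right) = 41933 + 30080237 = 30122170$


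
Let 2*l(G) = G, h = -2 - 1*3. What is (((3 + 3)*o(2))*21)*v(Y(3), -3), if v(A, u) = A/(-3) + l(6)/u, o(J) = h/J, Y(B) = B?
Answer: 630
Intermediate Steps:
h = -5 (h = -2 - 3 = -5)
l(G) = G/2
o(J) = -5/J
v(A, u) = 3/u - A/3 (v(A, u) = A/(-3) + ((½)*6)/u = A*(-⅓) + 3/u = -A/3 + 3/u = 3/u - A/3)
(((3 + 3)*o(2))*21)*v(Y(3), -3) = (((3 + 3)*(-5/2))*21)*(3/(-3) - ⅓*3) = ((6*(-5*½))*21)*(3*(-⅓) - 1) = ((6*(-5/2))*21)*(-1 - 1) = -15*21*(-2) = -315*(-2) = 630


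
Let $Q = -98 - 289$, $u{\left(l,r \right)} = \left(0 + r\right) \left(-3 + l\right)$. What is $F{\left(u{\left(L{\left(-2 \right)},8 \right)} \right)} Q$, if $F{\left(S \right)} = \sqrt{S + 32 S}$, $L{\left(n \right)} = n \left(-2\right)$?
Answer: $- 774 \sqrt{66} \approx -6288.0$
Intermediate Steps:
$L{\left(n \right)} = - 2 n$
$u{\left(l,r \right)} = r \left(-3 + l\right)$
$F{\left(S \right)} = \sqrt{33} \sqrt{S}$ ($F{\left(S \right)} = \sqrt{33 S} = \sqrt{33} \sqrt{S}$)
$Q = -387$
$F{\left(u{\left(L{\left(-2 \right)},8 \right)} \right)} Q = \sqrt{33} \sqrt{8 \left(-3 - -4\right)} \left(-387\right) = \sqrt{33} \sqrt{8 \left(-3 + 4\right)} \left(-387\right) = \sqrt{33} \sqrt{8 \cdot 1} \left(-387\right) = \sqrt{33} \sqrt{8} \left(-387\right) = \sqrt{33} \cdot 2 \sqrt{2} \left(-387\right) = 2 \sqrt{66} \left(-387\right) = - 774 \sqrt{66}$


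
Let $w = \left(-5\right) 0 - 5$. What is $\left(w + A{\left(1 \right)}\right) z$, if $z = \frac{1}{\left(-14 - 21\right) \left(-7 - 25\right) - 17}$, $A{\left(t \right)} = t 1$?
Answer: $- \frac{4}{1103} \approx -0.0036265$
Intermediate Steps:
$A{\left(t \right)} = t$
$w = -5$ ($w = 0 - 5 = -5$)
$z = \frac{1}{1103}$ ($z = \frac{1}{\left(-35\right) \left(-32\right) - 17} = \frac{1}{1120 - 17} = \frac{1}{1103} \approx 0.00090662$)
$\left(w + A{\left(1 \right)}\right) z = \left(-5 + 1\right) \frac{1}{1103} = \left(-4\right) \frac{1}{1103} = - \frac{4}{1103}$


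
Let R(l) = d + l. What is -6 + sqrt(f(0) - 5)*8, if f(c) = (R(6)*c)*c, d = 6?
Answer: -6 + 8*I*sqrt(5) ≈ -6.0 + 17.889*I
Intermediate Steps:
R(l) = 6 + l
f(c) = 12*c**2 (f(c) = ((6 + 6)*c)*c = (12*c)*c = 12*c**2)
-6 + sqrt(f(0) - 5)*8 = -6 + sqrt(12*0**2 - 5)*8 = -6 + sqrt(12*0 - 5)*8 = -6 + sqrt(0 - 5)*8 = -6 + sqrt(-5)*8 = -6 + (I*sqrt(5))*8 = -6 + 8*I*sqrt(5)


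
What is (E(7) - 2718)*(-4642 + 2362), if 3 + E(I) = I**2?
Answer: 6092160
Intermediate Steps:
E(I) = -3 + I**2
(E(7) - 2718)*(-4642 + 2362) = ((-3 + 7**2) - 2718)*(-4642 + 2362) = ((-3 + 49) - 2718)*(-2280) = (46 - 2718)*(-2280) = -2672*(-2280) = 6092160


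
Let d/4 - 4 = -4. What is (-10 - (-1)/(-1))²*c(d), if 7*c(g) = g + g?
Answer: 0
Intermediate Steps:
d = 0 (d = 16 + 4*(-4) = 16 - 16 = 0)
c(g) = 2*g/7 (c(g) = (g + g)/7 = (2*g)/7 = 2*g/7)
(-10 - (-1)/(-1))²*c(d) = (-10 - (-1)/(-1))²*((2/7)*0) = (-10 - (-1)*(-1))²*0 = (-10 - 1*1)²*0 = (-10 - 1)²*0 = (-11)²*0 = 121*0 = 0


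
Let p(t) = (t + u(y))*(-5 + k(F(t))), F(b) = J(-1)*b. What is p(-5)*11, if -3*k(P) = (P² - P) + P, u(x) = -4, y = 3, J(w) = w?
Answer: 1320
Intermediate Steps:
F(b) = -b
k(P) = -P²/3 (k(P) = -((P² - P) + P)/3 = -P²/3)
p(t) = (-5 - t²/3)*(-4 + t) (p(t) = (t - 4)*(-5 - t²/3) = (-4 + t)*(-5 - t²/3) = (-5 - t²/3)*(-4 + t))
p(-5)*11 = (20 - 5*(-5) - ⅓*(-5)³ + (4/3)*(-5)²)*11 = (20 + 25 - ⅓*(-125) + (4/3)*25)*11 = (20 + 25 + 125/3 + 100/3)*11 = 120*11 = 1320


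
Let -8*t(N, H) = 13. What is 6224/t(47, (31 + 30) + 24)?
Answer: -49792/13 ≈ -3830.2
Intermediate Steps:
t(N, H) = -13/8 (t(N, H) = -1/8*13 = -13/8)
6224/t(47, (31 + 30) + 24) = 6224/(-13/8) = 6224*(-8/13) = -49792/13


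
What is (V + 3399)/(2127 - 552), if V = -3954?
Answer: -37/105 ≈ -0.35238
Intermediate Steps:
(V + 3399)/(2127 - 552) = (-3954 + 3399)/(2127 - 552) = -555/1575 = -555*1/1575 = -37/105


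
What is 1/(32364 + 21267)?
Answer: 1/53631 ≈ 1.8646e-5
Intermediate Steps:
1/(32364 + 21267) = 1/53631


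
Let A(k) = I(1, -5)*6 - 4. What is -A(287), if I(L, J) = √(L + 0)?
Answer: -2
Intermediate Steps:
I(L, J) = √L
A(k) = 2 (A(k) = √1*6 - 4 = 1*6 - 4 = 6 - 4 = 2)
-A(287) = -1*2 = -2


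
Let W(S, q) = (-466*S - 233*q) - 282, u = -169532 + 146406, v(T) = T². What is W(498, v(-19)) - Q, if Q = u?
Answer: -293337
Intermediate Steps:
u = -23126
Q = -23126
W(S, q) = -282 - 466*S - 233*q
W(498, v(-19)) - Q = (-282 - 466*498 - 233*(-19)²) - 1*(-23126) = (-282 - 232068 - 233*361) + 23126 = (-282 - 232068 - 84113) + 23126 = -316463 + 23126 = -293337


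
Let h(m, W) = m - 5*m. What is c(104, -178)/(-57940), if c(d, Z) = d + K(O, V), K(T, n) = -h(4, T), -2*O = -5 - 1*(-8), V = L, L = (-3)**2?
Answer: -6/2897 ≈ -0.0020711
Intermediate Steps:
L = 9
V = 9
O = -3/2 (O = -(-5 - 1*(-8))/2 = -(-5 + 8)/2 = -1/2*3 = -3/2 ≈ -1.5000)
h(m, W) = -4*m
K(T, n) = 16 (K(T, n) = -(-4)*4 = -1*(-16) = 16)
c(d, Z) = 16 + d (c(d, Z) = d + 16 = 16 + d)
c(104, -178)/(-57940) = (16 + 104)/(-57940) = 120*(-1/57940) = -6/2897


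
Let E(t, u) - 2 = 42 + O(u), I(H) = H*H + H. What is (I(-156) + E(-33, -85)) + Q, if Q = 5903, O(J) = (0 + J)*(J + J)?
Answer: 44577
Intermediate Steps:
O(J) = 2*J² (O(J) = J*(2*J) = 2*J²)
I(H) = H + H² (I(H) = H² + H = H + H²)
E(t, u) = 44 + 2*u² (E(t, u) = 2 + (42 + 2*u²) = 44 + 2*u²)
(I(-156) + E(-33, -85)) + Q = (-156*(1 - 156) + (44 + 2*(-85)²)) + 5903 = (-156*(-155) + (44 + 2*7225)) + 5903 = (24180 + (44 + 14450)) + 5903 = (24180 + 14494) + 5903 = 38674 + 5903 = 44577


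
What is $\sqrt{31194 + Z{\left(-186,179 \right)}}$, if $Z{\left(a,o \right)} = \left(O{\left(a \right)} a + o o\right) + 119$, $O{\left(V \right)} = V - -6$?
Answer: $\sqrt{96834} \approx 311.18$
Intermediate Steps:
$O{\left(V \right)} = 6 + V$ ($O{\left(V \right)} = V + 6 = 6 + V$)
$Z{\left(a,o \right)} = 119 + o^{2} + a \left(6 + a\right)$ ($Z{\left(a,o \right)} = \left(\left(6 + a\right) a + o o\right) + 119 = \left(a \left(6 + a\right) + o^{2}\right) + 119 = \left(o^{2} + a \left(6 + a\right)\right) + 119 = 119 + o^{2} + a \left(6 + a\right)$)
$\sqrt{31194 + Z{\left(-186,179 \right)}} = \sqrt{31194 + \left(119 + 179^{2} - 186 \left(6 - 186\right)\right)} = \sqrt{31194 + \left(119 + 32041 - -33480\right)} = \sqrt{31194 + \left(119 + 32041 + 33480\right)} = \sqrt{31194 + 65640} = \sqrt{96834}$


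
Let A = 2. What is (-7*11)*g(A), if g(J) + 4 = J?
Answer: 154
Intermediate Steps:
g(J) = -4 + J
(-7*11)*g(A) = (-7*11)*(-4 + 2) = -77*(-2) = 154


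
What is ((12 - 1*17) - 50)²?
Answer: 3025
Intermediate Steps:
((12 - 1*17) - 50)² = ((12 - 17) - 50)² = (-5 - 50)² = (-55)² = 3025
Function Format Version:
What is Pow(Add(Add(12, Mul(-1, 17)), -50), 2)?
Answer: 3025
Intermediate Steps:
Pow(Add(Add(12, Mul(-1, 17)), -50), 2) = Pow(Add(Add(12, -17), -50), 2) = Pow(Add(-5, -50), 2) = Pow(-55, 2) = 3025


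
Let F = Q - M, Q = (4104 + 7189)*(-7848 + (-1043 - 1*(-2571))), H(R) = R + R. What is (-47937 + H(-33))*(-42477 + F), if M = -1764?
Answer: 3428012941419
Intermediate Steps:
H(R) = 2*R
Q = -71371760 (Q = 11293*(-7848 + (-1043 + 2571)) = 11293*(-7848 + 1528) = 11293*(-6320) = -71371760)
F = -71369996 (F = -71371760 - 1*(-1764) = -71371760 + 1764 = -71369996)
(-47937 + H(-33))*(-42477 + F) = (-47937 + 2*(-33))*(-42477 - 71369996) = (-47937 - 66)*(-71412473) = -48003*(-71412473) = 3428012941419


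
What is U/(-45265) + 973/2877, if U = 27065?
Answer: -966376/3720783 ≈ -0.25972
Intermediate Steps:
U/(-45265) + 973/2877 = 27065/(-45265) + 973/2877 = 27065*(-1/45265) + 973*(1/2877) = -5413/9053 + 139/411 = -966376/3720783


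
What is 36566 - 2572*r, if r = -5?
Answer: 49426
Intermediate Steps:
36566 - 2572*r = 36566 - 2572*(-5) = 36566 + 12860 = 49426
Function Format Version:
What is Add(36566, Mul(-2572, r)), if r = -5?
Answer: 49426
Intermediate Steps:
Add(36566, Mul(-2572, r)) = Add(36566, Mul(-2572, -5)) = Add(36566, 12860) = 49426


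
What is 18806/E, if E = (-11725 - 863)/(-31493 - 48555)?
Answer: 376345672/3147 ≈ 1.1959e+5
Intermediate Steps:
E = 3147/20012 (E = -12588/(-80048) = -12588*(-1/80048) = 3147/20012 ≈ 0.15726)
18806/E = 18806/(3147/20012) = 18806*(20012/3147) = 376345672/3147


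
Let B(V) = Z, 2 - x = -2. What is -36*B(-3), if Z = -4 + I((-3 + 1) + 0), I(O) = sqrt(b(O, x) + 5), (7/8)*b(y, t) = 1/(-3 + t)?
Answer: 144 - 36*sqrt(301)/7 ≈ 54.775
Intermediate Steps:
x = 4 (x = 2 - 1*(-2) = 2 + 2 = 4)
b(y, t) = 8/(7*(-3 + t))
I(O) = sqrt(301)/7 (I(O) = sqrt(8/(7*(-3 + 4)) + 5) = sqrt((8/7)/1 + 5) = sqrt((8/7)*1 + 5) = sqrt(8/7 + 5) = sqrt(43/7) = sqrt(301)/7)
Z = -4 + sqrt(301)/7 ≈ -1.5215
B(V) = -4 + sqrt(301)/7
-36*B(-3) = -36*(-4 + sqrt(301)/7) = 144 - 36*sqrt(301)/7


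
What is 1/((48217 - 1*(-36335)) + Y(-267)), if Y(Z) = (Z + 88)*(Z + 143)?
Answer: 1/106748 ≈ 9.3679e-6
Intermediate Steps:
Y(Z) = (88 + Z)*(143 + Z)
1/((48217 - 1*(-36335)) + Y(-267)) = 1/((48217 - 1*(-36335)) + (12584 + (-267)² + 231*(-267))) = 1/((48217 + 36335) + (12584 + 71289 - 61677)) = 1/(84552 + 22196) = 1/106748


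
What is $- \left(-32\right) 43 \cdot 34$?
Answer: $46784$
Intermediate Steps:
$- \left(-32\right) 43 \cdot 34 = - \left(-1376\right) 34 = \left(-1\right) \left(-46784\right) = 46784$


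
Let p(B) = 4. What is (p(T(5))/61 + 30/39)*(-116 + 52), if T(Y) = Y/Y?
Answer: -42368/793 ≈ -53.427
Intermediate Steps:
T(Y) = 1
(p(T(5))/61 + 30/39)*(-116 + 52) = (4/61 + 30/39)*(-116 + 52) = (4*(1/61) + 30*(1/39))*(-64) = (4/61 + 10/13)*(-64) = (662/793)*(-64) = -42368/793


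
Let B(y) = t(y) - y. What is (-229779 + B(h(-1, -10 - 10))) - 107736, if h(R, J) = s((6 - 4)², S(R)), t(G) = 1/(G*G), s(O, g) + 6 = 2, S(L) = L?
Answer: -5400175/16 ≈ -3.3751e+5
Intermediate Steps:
s(O, g) = -4 (s(O, g) = -6 + 2 = -4)
t(G) = G⁻²
h(R, J) = -4
B(y) = y⁻² - y
(-229779 + B(h(-1, -10 - 10))) - 107736 = (-229779 + ((-4)⁻² - 1*(-4))) - 107736 = (-229779 + (1/16 + 4)) - 107736 = (-229779 + 65/16) - 107736 = -3676399/16 - 107736 = -5400175/16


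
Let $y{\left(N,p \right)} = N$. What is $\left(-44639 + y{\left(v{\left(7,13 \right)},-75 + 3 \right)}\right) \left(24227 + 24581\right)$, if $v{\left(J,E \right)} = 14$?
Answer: $-2178057000$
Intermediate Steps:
$\left(-44639 + y{\left(v{\left(7,13 \right)},-75 + 3 \right)}\right) \left(24227 + 24581\right) = \left(-44639 + 14\right) \left(24227 + 24581\right) = \left(-44625\right) 48808 = -2178057000$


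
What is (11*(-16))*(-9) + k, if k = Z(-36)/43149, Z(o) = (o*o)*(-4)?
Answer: 22780944/14383 ≈ 1583.9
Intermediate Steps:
Z(o) = -4*o² (Z(o) = o²*(-4) = -4*o²)
k = -1728/14383 (k = -4*(-36)²/43149 = -4*1296*(1/43149) = -5184*1/43149 = -1728/14383 ≈ -0.12014)
(11*(-16))*(-9) + k = (11*(-16))*(-9) - 1728/14383 = -176*(-9) - 1728/14383 = 1584 - 1728/14383 = 22780944/14383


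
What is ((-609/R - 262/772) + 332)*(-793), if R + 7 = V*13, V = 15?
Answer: -9449734541/36284 ≈ -2.6044e+5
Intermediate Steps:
R = 188 (R = -7 + 15*13 = -7 + 195 = 188)
((-609/R - 262/772) + 332)*(-793) = ((-609/188 - 262/772) + 332)*(-793) = ((-609*1/188 - 262*1/772) + 332)*(-793) = ((-609/188 - 131/386) + 332)*(-793) = (-129851/36284 + 332)*(-793) = (11916437/36284)*(-793) = -9449734541/36284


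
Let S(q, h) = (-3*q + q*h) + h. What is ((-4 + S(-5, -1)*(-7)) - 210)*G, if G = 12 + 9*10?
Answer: -35394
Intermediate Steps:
S(q, h) = h - 3*q + h*q (S(q, h) = (-3*q + h*q) + h = h - 3*q + h*q)
G = 102 (G = 12 + 90 = 102)
((-4 + S(-5, -1)*(-7)) - 210)*G = ((-4 + (-1 - 3*(-5) - 1*(-5))*(-7)) - 210)*102 = ((-4 + (-1 + 15 + 5)*(-7)) - 210)*102 = ((-4 + 19*(-7)) - 210)*102 = ((-4 - 133) - 210)*102 = (-137 - 210)*102 = -347*102 = -35394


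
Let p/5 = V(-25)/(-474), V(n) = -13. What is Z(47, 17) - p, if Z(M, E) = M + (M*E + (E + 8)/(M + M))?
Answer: 9425029/11139 ≈ 846.13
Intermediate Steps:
Z(M, E) = M + E*M + (8 + E)/(2*M) (Z(M, E) = M + (E*M + (8 + E)/((2*M))) = M + (E*M + (8 + E)*(1/(2*M))) = M + (E*M + (8 + E)/(2*M)) = M + E*M + (8 + E)/(2*M))
p = 65/474 (p = 5*(-13/(-474)) = 5*(-13*(-1/474)) = 5*(13/474) = 65/474 ≈ 0.13713)
Z(47, 17) - p = (47 + 4/47 + 17*47 + (1/2)*17/47) - 1*65/474 = (47 + 4*(1/47) + 799 + (1/2)*17*(1/47)) - 65/474 = (47 + 4/47 + 799 + 17/94) - 65/474 = 79549/94 - 65/474 = 9425029/11139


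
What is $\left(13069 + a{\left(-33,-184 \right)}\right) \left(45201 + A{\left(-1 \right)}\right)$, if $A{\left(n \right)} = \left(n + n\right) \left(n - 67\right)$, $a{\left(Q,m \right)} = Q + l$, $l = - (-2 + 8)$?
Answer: $590741110$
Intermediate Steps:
$l = -6$ ($l = \left(-1\right) 6 = -6$)
$a{\left(Q,m \right)} = -6 + Q$ ($a{\left(Q,m \right)} = Q - 6 = -6 + Q$)
$A{\left(n \right)} = 2 n \left(-67 + n\right)$
$\left(13069 + a{\left(-33,-184 \right)}\right) \left(45201 + A{\left(-1 \right)}\right) = \left(13069 - 39\right) \left(45201 + 2 \left(-1\right) \left(-67 - 1\right)\right) = \left(13069 - 39\right) \left(45201 + 2 \left(-1\right) \left(-68\right)\right) = 13030 \left(45201 + 136\right) = 13030 \cdot 45337 = 590741110$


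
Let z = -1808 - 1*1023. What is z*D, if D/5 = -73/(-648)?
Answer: -1033315/648 ≈ -1594.6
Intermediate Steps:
z = -2831 (z = -1808 - 1023 = -2831)
D = 365/648 (D = 5*(-73/(-648)) = 5*(-73*(-1/648)) = 5*(73/648) = 365/648 ≈ 0.56327)
z*D = -2831*365/648 = -1033315/648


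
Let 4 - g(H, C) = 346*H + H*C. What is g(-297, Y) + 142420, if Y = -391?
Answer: 129059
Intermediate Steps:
g(H, C) = 4 - 346*H - C*H (g(H, C) = 4 - (346*H + H*C) = 4 - (346*H + C*H) = 4 + (-346*H - C*H) = 4 - 346*H - C*H)
g(-297, Y) + 142420 = (4 - 346*(-297) - 1*(-391)*(-297)) + 142420 = (4 + 102762 - 116127) + 142420 = -13361 + 142420 = 129059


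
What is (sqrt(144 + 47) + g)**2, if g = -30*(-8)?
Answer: (240 + sqrt(191))**2 ≈ 64425.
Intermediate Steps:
g = 240
(sqrt(144 + 47) + g)**2 = (sqrt(144 + 47) + 240)**2 = (sqrt(191) + 240)**2 = (240 + sqrt(191))**2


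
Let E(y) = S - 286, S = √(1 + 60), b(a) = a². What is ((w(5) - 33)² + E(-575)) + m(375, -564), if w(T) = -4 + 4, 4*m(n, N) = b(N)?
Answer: 80327 + √61 ≈ 80335.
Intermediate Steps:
m(n, N) = N²/4
w(T) = 0
S = √61 ≈ 7.8102
E(y) = -286 + √61 (E(y) = √61 - 286 = -286 + √61)
((w(5) - 33)² + E(-575)) + m(375, -564) = ((0 - 33)² + (-286 + √61)) + (¼)*(-564)² = ((-33)² + (-286 + √61)) + (¼)*318096 = (1089 + (-286 + √61)) + 79524 = (803 + √61) + 79524 = 80327 + √61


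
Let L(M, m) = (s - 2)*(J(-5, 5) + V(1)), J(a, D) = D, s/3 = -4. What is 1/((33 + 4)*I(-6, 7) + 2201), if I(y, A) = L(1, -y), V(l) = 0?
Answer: -1/389 ≈ -0.0025707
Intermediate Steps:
s = -12 (s = 3*(-4) = -12)
L(M, m) = -70 (L(M, m) = (-12 - 2)*(5 + 0) = -14*5 = -70)
I(y, A) = -70
1/((33 + 4)*I(-6, 7) + 2201) = 1/((33 + 4)*(-70) + 2201) = 1/(37*(-70) + 2201) = 1/(-2590 + 2201) = 1/(-389) = -1/389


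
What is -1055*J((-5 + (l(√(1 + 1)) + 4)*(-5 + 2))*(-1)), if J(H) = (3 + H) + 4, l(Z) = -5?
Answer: -9495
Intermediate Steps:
J(H) = 7 + H
-1055*J((-5 + (l(√(1 + 1)) + 4)*(-5 + 2))*(-1)) = -1055*(7 + (-5 + (-5 + 4)*(-5 + 2))*(-1)) = -1055*(7 + (-5 - 1*(-3))*(-1)) = -1055*(7 + (-5 + 3)*(-1)) = -1055*(7 - 2*(-1)) = -1055*(7 + 2) = -1055*9 = -9495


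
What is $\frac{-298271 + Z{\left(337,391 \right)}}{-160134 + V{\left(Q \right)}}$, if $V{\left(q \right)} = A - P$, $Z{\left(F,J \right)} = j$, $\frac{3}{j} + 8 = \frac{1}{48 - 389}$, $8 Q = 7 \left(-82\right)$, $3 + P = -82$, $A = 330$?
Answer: $\frac{116283226}{62267593} \approx 1.8675$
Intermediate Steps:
$P = -85$ ($P = -3 - 82 = -85$)
$Q = - \frac{287}{4}$ ($Q = \frac{7 \left(-82\right)}{8} = \frac{1}{8} \left(-574\right) = - \frac{287}{4} \approx -71.75$)
$j = - \frac{1023}{2729}$ ($j = \frac{3}{-8 + \frac{1}{48 - 389}} = \frac{3}{-8 + \frac{1}{-341}} = \frac{3}{-8 - \frac{1}{341}} = \frac{3}{- \frac{2729}{341}} = 3 \left(- \frac{341}{2729}\right) = - \frac{1023}{2729} \approx -0.37486$)
$Z{\left(F,J \right)} = - \frac{1023}{2729}$
$V{\left(q \right)} = 415$ ($V{\left(q \right)} = 330 - -85 = 330 + 85 = 415$)
$\frac{-298271 + Z{\left(337,391 \right)}}{-160134 + V{\left(Q \right)}} = \frac{-298271 - \frac{1023}{2729}}{-160134 + 415} = - \frac{813982582}{2729 \left(-159719\right)} = \left(- \frac{813982582}{2729}\right) \left(- \frac{1}{159719}\right) = \frac{116283226}{62267593}$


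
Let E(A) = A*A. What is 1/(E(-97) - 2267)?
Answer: 1/7142 ≈ 0.00014002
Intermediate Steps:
E(A) = A²
1/(E(-97) - 2267) = 1/((-97)² - 2267) = 1/(9409 - 2267) = 1/7142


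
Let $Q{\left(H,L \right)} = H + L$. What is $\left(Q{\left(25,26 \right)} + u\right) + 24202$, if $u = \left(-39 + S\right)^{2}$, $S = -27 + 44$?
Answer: $24737$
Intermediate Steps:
$S = 17$
$u = 484$ ($u = \left(-39 + 17\right)^{2} = \left(-22\right)^{2} = 484$)
$\left(Q{\left(25,26 \right)} + u\right) + 24202 = \left(\left(25 + 26\right) + 484\right) + 24202 = \left(51 + 484\right) + 24202 = 535 + 24202 = 24737$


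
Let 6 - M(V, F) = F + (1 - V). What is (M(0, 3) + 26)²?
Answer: 784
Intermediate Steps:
M(V, F) = 5 + V - F (M(V, F) = 6 - (F + (1 - V)) = 6 - (1 + F - V) = 6 + (-1 + V - F) = 5 + V - F)
(M(0, 3) + 26)² = ((5 + 0 - 1*3) + 26)² = ((5 + 0 - 3) + 26)² = (2 + 26)² = 28² = 784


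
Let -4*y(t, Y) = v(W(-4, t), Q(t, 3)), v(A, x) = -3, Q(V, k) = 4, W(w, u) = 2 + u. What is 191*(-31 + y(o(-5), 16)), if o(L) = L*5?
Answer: -23111/4 ≈ -5777.8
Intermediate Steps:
o(L) = 5*L
y(t, Y) = 3/4 (y(t, Y) = -1/4*(-3) = 3/4)
191*(-31 + y(o(-5), 16)) = 191*(-31 + 3/4) = 191*(-121/4) = -23111/4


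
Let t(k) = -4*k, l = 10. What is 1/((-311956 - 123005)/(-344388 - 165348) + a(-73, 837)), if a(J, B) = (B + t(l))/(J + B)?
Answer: 32453192/61547483 ≈ 0.52729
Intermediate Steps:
a(J, B) = (-40 + B)/(B + J) (a(J, B) = (B - 4*10)/(J + B) = (B - 40)/(B + J) = (-40 + B)/(B + J))
1/((-311956 - 123005)/(-344388 - 165348) + a(-73, 837)) = 1/((-311956 - 123005)/(-344388 - 165348) + (-40 + 837)/(837 - 73)) = 1/(-434961/(-509736) + 797/764) = 1/(-434961*(-1/509736) + (1/764)*797) = 1/(144987/169912 + 797/764) = 1/(61547483/32453192) = 32453192/61547483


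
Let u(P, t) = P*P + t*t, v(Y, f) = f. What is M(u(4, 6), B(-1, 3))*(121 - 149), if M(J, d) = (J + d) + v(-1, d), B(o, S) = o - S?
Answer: -1232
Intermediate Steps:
u(P, t) = P² + t²
M(J, d) = J + 2*d (M(J, d) = (J + d) + d = J + 2*d)
M(u(4, 6), B(-1, 3))*(121 - 149) = ((4² + 6²) + 2*(-1 - 1*3))*(121 - 149) = ((16 + 36) + 2*(-1 - 3))*(-28) = (52 + 2*(-4))*(-28) = (52 - 8)*(-28) = 44*(-28) = -1232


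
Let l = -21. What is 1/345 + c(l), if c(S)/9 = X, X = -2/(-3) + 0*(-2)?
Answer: 2071/345 ≈ 6.0029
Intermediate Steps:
X = ⅔ (X = -2*(-⅓) + 0 = ⅔ + 0 = ⅔ ≈ 0.66667)
c(S) = 6 (c(S) = 9*(⅔) = 6)
1/345 + c(l) = 1/345 + 6 = 2071/345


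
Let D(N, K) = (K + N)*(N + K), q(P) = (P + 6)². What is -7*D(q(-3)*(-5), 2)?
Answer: -12943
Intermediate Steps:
q(P) = (6 + P)²
D(N, K) = (K + N)² (D(N, K) = (K + N)*(K + N) = (K + N)²)
-7*D(q(-3)*(-5), 2) = -7*(2 + (6 - 3)²*(-5))² = -7*(2 + 3²*(-5))² = -7*(2 + 9*(-5))² = -7*(2 - 45)² = -7*(-43)² = -7*1849 = -12943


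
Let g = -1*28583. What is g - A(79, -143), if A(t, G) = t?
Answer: -28662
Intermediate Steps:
g = -28583
g - A(79, -143) = -28583 - 1*79 = -28583 - 79 = -28662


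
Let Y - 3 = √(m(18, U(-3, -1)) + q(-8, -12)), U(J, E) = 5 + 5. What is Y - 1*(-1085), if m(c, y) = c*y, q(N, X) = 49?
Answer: 1088 + √229 ≈ 1103.1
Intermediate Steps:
U(J, E) = 10
Y = 3 + √229 (Y = 3 + √(18*10 + 49) = 3 + √(180 + 49) = 3 + √229 ≈ 18.133)
Y - 1*(-1085) = (3 + √229) - 1*(-1085) = (3 + √229) + 1085 = 1088 + √229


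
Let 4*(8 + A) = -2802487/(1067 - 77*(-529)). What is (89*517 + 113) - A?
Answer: 7716407287/167200 ≈ 46151.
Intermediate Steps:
A = -4140087/167200 (A = -8 + (-2802487/(1067 - 77*(-529)))/4 = -8 + (-2802487/(1067 + 40733))/4 = -8 + (-2802487/41800)/4 = -8 + (-2802487*1/41800)/4 = -8 + (1/4)*(-2802487/41800) = -8 - 2802487/167200 = -4140087/167200 ≈ -24.761)
(89*517 + 113) - A = (89*517 + 113) - 1*(-4140087/167200) = (46013 + 113) + 4140087/167200 = 46126 + 4140087/167200 = 7716407287/167200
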